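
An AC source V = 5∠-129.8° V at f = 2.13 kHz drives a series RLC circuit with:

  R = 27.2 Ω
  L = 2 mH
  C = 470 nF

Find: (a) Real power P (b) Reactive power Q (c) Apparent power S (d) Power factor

Step 1 — Angular frequency: ω = 2π·f = 2π·2130 = 1.338e+04 rad/s.
Step 2 — Component impedances:
  R: Z = R = 27.2 Ω
  L: Z = jωL = j·1.338e+04·0.002 = 0 + j26.77 Ω
  C: Z = 1/(jωC) = -j/(ω·C) = 0 - j159 Ω
Step 3 — Series combination: Z_total = R + L + C = 27.2 - j132.2 Ω = 135∠-78.4° Ω.
Step 4 — Source phasor: V = 5∠-129.8° V = -3.201 - j3.841 V.
Step 5 — Current: I = V / Z = 0.0231 - j0.02896 A = 0.03704∠-51.4° A.
Step 6 — Complex power: S = V·I* = 0.03732 - j0.1814 VA.
Step 7 — Real power: P = Re(S) = 0.03732 W.
Step 8 — Reactive power: Q = Im(S) = -0.1814 VAR.
Step 9 — Apparent power: |S| = 0.1852 VA.
Step 10 — Power factor: PF = P/|S| = 0.2015 (leading).

(a) P = 0.03732 W  (b) Q = -0.1814 VAR  (c) S = 0.1852 VA  (d) PF = 0.2015 (leading)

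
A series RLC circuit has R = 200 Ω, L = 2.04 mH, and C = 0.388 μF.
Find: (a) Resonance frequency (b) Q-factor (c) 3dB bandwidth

Step 1 — Resonance: ω₀ = 1/√(LC) = 1/√(0.00204·3.88e-07) = 3.554e+04 rad/s.
Step 2 — f₀ = ω₀/(2π) = 5657 Hz.
Step 3 — Series Q: Q = ω₀L/R = 3.554e+04·0.00204/200 = 0.3626.
Step 4 — Bandwidth: Δω = ω₀/Q = 9.804e+04 rad/s; BW = Δω/(2π) = 1.56e+04 Hz.

(a) f₀ = 5657 Hz  (b) Q = 0.3626  (c) BW = 1.56e+04 Hz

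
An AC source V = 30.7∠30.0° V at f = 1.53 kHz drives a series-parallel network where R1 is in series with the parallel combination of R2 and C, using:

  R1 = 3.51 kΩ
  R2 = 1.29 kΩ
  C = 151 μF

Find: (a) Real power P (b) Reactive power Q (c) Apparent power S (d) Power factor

Step 1 — Angular frequency: ω = 2π·f = 2π·1530 = 9613 rad/s.
Step 2 — Component impedances:
  R1: Z = R = 3510 Ω
  R2: Z = R = 1290 Ω
  C: Z = 1/(jωC) = -j/(ω·C) = 0 - j0.6889 Ω
Step 3 — Parallel branch: R2 || C = 1/(1/R2 + 1/C) = 0.0003679 - j0.6889 Ω.
Step 4 — Series with R1: Z_total = R1 + (R2 || C) = 3510 - j0.6889 Ω = 3510∠-0.0° Ω.
Step 5 — Source phasor: V = 30.7∠30.0° V = 26.59 + j15.35 V.
Step 6 — Current: I = V / Z = 0.007574 + j0.004375 A = 0.008746∠30.0° A.
Step 7 — Complex power: S = V·I* = 0.2685 - j5.27e-05 VA.
Step 8 — Real power: P = Re(S) = 0.2685 W.
Step 9 — Reactive power: Q = Im(S) = -5.27e-05 VAR.
Step 10 — Apparent power: |S| = 0.2685 VA.
Step 11 — Power factor: PF = P/|S| = 1 (leading).

(a) P = 0.2685 W  (b) Q = -5.27e-05 VAR  (c) S = 0.2685 VA  (d) PF = 1 (leading)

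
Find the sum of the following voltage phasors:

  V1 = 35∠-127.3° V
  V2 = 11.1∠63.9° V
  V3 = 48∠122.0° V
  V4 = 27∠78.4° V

Step 1 — Convert each phasor to rectangular form:
  V1 = 35·(cos(-127.3°) + j·sin(-127.3°)) = -21.21 - j27.84 V
  V2 = 11.1·(cos(63.9°) + j·sin(63.9°)) = 4.883 + j9.968 V
  V3 = 48·(cos(122.0°) + j·sin(122.0°)) = -25.44 + j40.71 V
  V4 = 27·(cos(78.4°) + j·sin(78.4°)) = 5.429 + j26.45 V
Step 2 — Sum components: V_total = -36.33 + j49.28 V.
Step 3 — Convert to polar: |V_total| = 61.23 V, ∠V_total = 126.4°.

V_total = 61.23∠126.4° V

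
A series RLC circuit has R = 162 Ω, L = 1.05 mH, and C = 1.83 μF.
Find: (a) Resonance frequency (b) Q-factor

Step 1 — Resonance condition Im(Z)=0 gives ω₀ = 1/√(LC).
Step 2 — ω₀ = 1/√(0.00105·1.83e-06) = 2.281e+04 rad/s.
Step 3 — f₀ = ω₀/(2π) = 3631 Hz.
Step 4 — Series Q: Q = ω₀L/R = 2.281e+04·0.00105/162 = 0.1479.

(a) f₀ = 3631 Hz  (b) Q = 0.1479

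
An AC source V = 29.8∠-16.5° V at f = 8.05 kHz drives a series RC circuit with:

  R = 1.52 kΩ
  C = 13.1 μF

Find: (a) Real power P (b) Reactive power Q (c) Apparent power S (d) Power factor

Step 1 — Angular frequency: ω = 2π·f = 2π·8050 = 5.058e+04 rad/s.
Step 2 — Component impedances:
  R: Z = R = 1520 Ω
  C: Z = 1/(jωC) = -j/(ω·C) = 0 - j1.509 Ω
Step 3 — Series combination: Z_total = R + C = 1520 - j1.509 Ω = 1520∠-0.1° Ω.
Step 4 — Source phasor: V = 29.8∠-16.5° V = 28.57 - j8.464 V.
Step 5 — Current: I = V / Z = 0.0188 - j0.00555 A = 0.01961∠-16.4° A.
Step 6 — Complex power: S = V·I* = 0.5842 - j0.0005801 VA.
Step 7 — Real power: P = Re(S) = 0.5842 W.
Step 8 — Reactive power: Q = Im(S) = -0.0005801 VAR.
Step 9 — Apparent power: |S| = 0.5842 VA.
Step 10 — Power factor: PF = P/|S| = 1 (leading).

(a) P = 0.5842 W  (b) Q = -0.0005801 VAR  (c) S = 0.5842 VA  (d) PF = 1 (leading)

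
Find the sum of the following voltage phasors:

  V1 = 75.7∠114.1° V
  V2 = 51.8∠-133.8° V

Step 1 — Convert each phasor to rectangular form:
  V1 = 75.7·(cos(114.1°) + j·sin(114.1°)) = -30.91 + j69.1 V
  V2 = 51.8·(cos(-133.8°) + j·sin(-133.8°)) = -35.85 - j37.39 V
Step 2 — Sum components: V_total = -66.76 + j31.71 V.
Step 3 — Convert to polar: |V_total| = 73.91 V, ∠V_total = 154.6°.

V_total = 73.91∠154.6° V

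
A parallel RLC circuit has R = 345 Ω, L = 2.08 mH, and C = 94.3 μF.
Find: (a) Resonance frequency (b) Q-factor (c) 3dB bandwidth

Step 1 — Resonance: ω₀ = 1/√(LC) = 1/√(0.00208·9.43e-05) = 2258 rad/s.
Step 2 — f₀ = ω₀/(2π) = 359.4 Hz.
Step 3 — Parallel Q: Q = R/(ω₀L) = 345/(2258·0.00208) = 73.46.
Step 4 — Bandwidth: Δω = ω₀/Q = 30.74 rad/s; BW = Δω/(2π) = 4.892 Hz.

(a) f₀ = 359.4 Hz  (b) Q = 73.46  (c) BW = 4.892 Hz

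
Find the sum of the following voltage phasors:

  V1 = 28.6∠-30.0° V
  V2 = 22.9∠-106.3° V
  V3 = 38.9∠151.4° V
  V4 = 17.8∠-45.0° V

Step 1 — Convert each phasor to rectangular form:
  V1 = 28.6·(cos(-30.0°) + j·sin(-30.0°)) = 24.77 - j14.3 V
  V2 = 22.9·(cos(-106.3°) + j·sin(-106.3°)) = -6.427 - j21.98 V
  V3 = 38.9·(cos(151.4°) + j·sin(151.4°)) = -34.15 + j18.62 V
  V4 = 17.8·(cos(-45.0°) + j·sin(-45.0°)) = 12.59 - j12.59 V
Step 2 — Sum components: V_total = -3.226 - j30.24 V.
Step 3 — Convert to polar: |V_total| = 30.42 V, ∠V_total = -96.1°.

V_total = 30.42∠-96.1° V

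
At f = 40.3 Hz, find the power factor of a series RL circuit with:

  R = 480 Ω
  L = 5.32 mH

Step 1 — Angular frequency: ω = 2π·f = 2π·40.3 = 253.2 rad/s.
Step 2 — Component impedances:
  R: Z = R = 480 Ω
  L: Z = jωL = j·253.2·0.00532 = 0 + j1.347 Ω
Step 3 — Series combination: Z_total = R + L = 480 + j1.347 Ω = 480∠0.2° Ω.
Step 4 — Power factor: PF = cos(φ) = Re(Z)/|Z| = 480/480 = 1.
Step 5 — Type: Im(Z) = 1.347 ⇒ lagging (phase φ = 0.2°).

PF = 1 (lagging, φ = 0.2°)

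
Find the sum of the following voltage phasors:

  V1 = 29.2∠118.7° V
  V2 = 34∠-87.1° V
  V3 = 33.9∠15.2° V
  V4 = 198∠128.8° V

Step 1 — Convert each phasor to rectangular form:
  V1 = 29.2·(cos(118.7°) + j·sin(118.7°)) = -14.02 + j25.61 V
  V2 = 34·(cos(-87.1°) + j·sin(-87.1°)) = 1.72 - j33.96 V
  V3 = 33.9·(cos(15.2°) + j·sin(15.2°)) = 32.71 + j8.888 V
  V4 = 198·(cos(128.8°) + j·sin(128.8°)) = -124.1 + j154.3 V
Step 2 — Sum components: V_total = -103.7 + j154.9 V.
Step 3 — Convert to polar: |V_total| = 186.3 V, ∠V_total = 123.8°.

V_total = 186.3∠123.8° V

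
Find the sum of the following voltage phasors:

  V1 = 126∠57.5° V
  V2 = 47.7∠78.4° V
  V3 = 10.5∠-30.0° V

Step 1 — Convert each phasor to rectangular form:
  V1 = 126·(cos(57.5°) + j·sin(57.5°)) = 67.7 + j106.3 V
  V2 = 47.7·(cos(78.4°) + j·sin(78.4°)) = 9.591 + j46.73 V
  V3 = 10.5·(cos(-30.0°) + j·sin(-30.0°)) = 9.093 - j5.25 V
Step 2 — Sum components: V_total = 86.38 + j147.7 V.
Step 3 — Convert to polar: |V_total| = 171.1 V, ∠V_total = 59.7°.

V_total = 171.1∠59.7° V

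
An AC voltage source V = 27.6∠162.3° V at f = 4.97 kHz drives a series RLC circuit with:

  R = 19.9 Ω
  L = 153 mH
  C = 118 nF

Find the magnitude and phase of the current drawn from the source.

Step 1 — Angular frequency: ω = 2π·f = 2π·4970 = 3.123e+04 rad/s.
Step 2 — Component impedances:
  R: Z = R = 19.9 Ω
  L: Z = jωL = j·3.123e+04·0.153 = 0 + j4778 Ω
  C: Z = 1/(jωC) = -j/(ω·C) = 0 - j271.4 Ω
Step 3 — Series combination: Z_total = R + L + C = 19.9 + j4506 Ω = 4506∠89.7° Ω.
Step 4 — Source phasor: V = 27.6∠162.3° V = -26.29 + j8.391 V.
Step 5 — Ohm's law: I = V / Z_total = (-26.29 + j8.391) / (19.9 + j4506) = 0.001836 + j0.005843 A.
Step 6 — Convert to polar: |I| = 0.006125 A, ∠I = 72.6°.

I = 0.006125∠72.6° A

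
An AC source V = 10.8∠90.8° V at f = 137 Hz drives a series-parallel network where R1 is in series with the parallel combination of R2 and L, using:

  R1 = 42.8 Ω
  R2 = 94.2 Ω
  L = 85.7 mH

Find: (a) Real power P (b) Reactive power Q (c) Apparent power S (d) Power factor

Step 1 — Angular frequency: ω = 2π·f = 2π·137 = 860.8 rad/s.
Step 2 — Component impedances:
  R1: Z = R = 42.8 Ω
  R2: Z = R = 94.2 Ω
  L: Z = jωL = j·860.8·0.0857 = 0 + j73.77 Ω
Step 3 — Parallel branch: R2 || L = 1/(1/R2 + 1/L) = 35.81 + j45.73 Ω.
Step 4 — Series with R1: Z_total = R1 + (R2 || L) = 78.61 + j45.73 Ω = 90.94∠30.2° Ω.
Step 5 — Source phasor: V = 10.8∠90.8° V = -0.1508 + j10.8 V.
Step 6 — Current: I = V / Z = 0.05827 + j0.1035 A = 0.1188∠60.6° A.
Step 7 — Complex power: S = V·I* = 1.109 + j0.6449 VA.
Step 8 — Real power: P = Re(S) = 1.109 W.
Step 9 — Reactive power: Q = Im(S) = 0.6449 VAR.
Step 10 — Apparent power: |S| = 1.283 VA.
Step 11 — Power factor: PF = P/|S| = 0.8644 (lagging).

(a) P = 1.109 W  (b) Q = 0.6449 VAR  (c) S = 1.283 VA  (d) PF = 0.8644 (lagging)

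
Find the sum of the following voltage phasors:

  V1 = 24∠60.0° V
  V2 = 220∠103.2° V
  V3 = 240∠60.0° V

Step 1 — Convert each phasor to rectangular form:
  V1 = 24·(cos(60.0°) + j·sin(60.0°)) = 12 + j20.78 V
  V2 = 220·(cos(103.2°) + j·sin(103.2°)) = -50.24 + j214.2 V
  V3 = 240·(cos(60.0°) + j·sin(60.0°)) = 120 + j207.8 V
Step 2 — Sum components: V_total = 81.76 + j442.8 V.
Step 3 — Convert to polar: |V_total| = 450.3 V, ∠V_total = 79.5°.

V_total = 450.3∠79.5° V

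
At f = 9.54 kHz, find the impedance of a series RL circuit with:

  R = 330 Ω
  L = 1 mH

Step 1 — Angular frequency: ω = 2π·f = 2π·9540 = 5.994e+04 rad/s.
Step 2 — Component impedances:
  R: Z = R = 330 Ω
  L: Z = jωL = j·5.994e+04·0.001 = 0 + j59.94 Ω
Step 3 — Series combination: Z_total = R + L = 330 + j59.94 Ω = 335.4∠10.3° Ω.

Z = 330 + j59.94 Ω = 335.4∠10.3° Ω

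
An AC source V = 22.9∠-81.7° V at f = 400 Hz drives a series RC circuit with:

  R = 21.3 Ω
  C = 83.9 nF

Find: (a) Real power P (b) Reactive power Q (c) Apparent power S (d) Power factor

Step 1 — Angular frequency: ω = 2π·f = 2π·400 = 2513 rad/s.
Step 2 — Component impedances:
  R: Z = R = 21.3 Ω
  C: Z = 1/(jωC) = -j/(ω·C) = 0 - j4742 Ω
Step 3 — Series combination: Z_total = R + C = 21.3 - j4742 Ω = 4742∠-89.7° Ω.
Step 4 — Source phasor: V = 22.9∠-81.7° V = 3.306 - j22.66 V.
Step 5 — Current: I = V / Z = 0.004781 + j0.0006756 A = 0.004829∠8.0° A.
Step 6 — Complex power: S = V·I* = 0.0004966 - j0.1106 VA.
Step 7 — Real power: P = Re(S) = 0.0004966 W.
Step 8 — Reactive power: Q = Im(S) = -0.1106 VAR.
Step 9 — Apparent power: |S| = 0.1106 VA.
Step 10 — Power factor: PF = P/|S| = 0.004491 (leading).

(a) P = 0.0004966 W  (b) Q = -0.1106 VAR  (c) S = 0.1106 VA  (d) PF = 0.004491 (leading)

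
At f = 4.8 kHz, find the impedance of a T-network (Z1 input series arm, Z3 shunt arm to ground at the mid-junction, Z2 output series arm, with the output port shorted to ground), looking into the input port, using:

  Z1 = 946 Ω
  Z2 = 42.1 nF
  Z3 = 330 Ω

Step 1 — Angular frequency: ω = 2π·f = 2π·4800 = 3.016e+04 rad/s.
Step 2 — Component impedances:
  Z1: Z = R = 946 Ω
  Z2: Z = 1/(jωC) = -j/(ω·C) = 0 - j787.6 Ω
  Z3: Z = R = 330 Ω
Step 3 — With the output port shorted to ground, the output series arm Z2 runs from the junction to ground; the shunt arm Z3 also runs from the junction to ground. They appear in parallel: Z3 || Z2 = 280.7 - j117.6 Ω.
Step 4 — Series with input arm Z1: Z_in = Z1 + (Z3 || Z2) = 1227 - j117.6 Ω = 1232∠-5.5° Ω.

Z = 1227 - j117.6 Ω = 1232∠-5.5° Ω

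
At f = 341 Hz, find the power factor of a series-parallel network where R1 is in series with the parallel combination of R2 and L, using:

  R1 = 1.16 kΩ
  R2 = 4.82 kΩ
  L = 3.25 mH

Step 1 — Angular frequency: ω = 2π·f = 2π·341 = 2143 rad/s.
Step 2 — Component impedances:
  R1: Z = R = 1160 Ω
  R2: Z = R = 4820 Ω
  L: Z = jωL = j·2143·0.00325 = 0 + j6.963 Ω
Step 3 — Parallel branch: R2 || L = 1/(1/R2 + 1/L) = 0.01006 + j6.963 Ω.
Step 4 — Series with R1: Z_total = R1 + (R2 || L) = 1160 + j6.963 Ω = 1160∠0.3° Ω.
Step 5 — Power factor: PF = cos(φ) = Re(Z)/|Z| = 1160/1160 = 1.
Step 6 — Type: Im(Z) = 6.963 ⇒ lagging (phase φ = 0.3°).

PF = 1 (lagging, φ = 0.3°)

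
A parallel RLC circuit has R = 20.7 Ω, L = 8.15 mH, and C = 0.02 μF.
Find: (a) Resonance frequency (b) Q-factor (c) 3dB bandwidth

Step 1 — Resonance: ω₀ = 1/√(LC) = 1/√(0.00815·2e-08) = 7.833e+04 rad/s.
Step 2 — f₀ = ω₀/(2π) = 1.247e+04 Hz.
Step 3 — Parallel Q: Q = R/(ω₀L) = 20.7/(7.833e+04·0.00815) = 0.03243.
Step 4 — Bandwidth: Δω = ω₀/Q = 2.415e+06 rad/s; BW = Δω/(2π) = 3.844e+05 Hz.

(a) f₀ = 1.247e+04 Hz  (b) Q = 0.03243  (c) BW = 3.844e+05 Hz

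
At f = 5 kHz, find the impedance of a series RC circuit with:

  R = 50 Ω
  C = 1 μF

Step 1 — Angular frequency: ω = 2π·f = 2π·5000 = 3.142e+04 rad/s.
Step 2 — Component impedances:
  R: Z = R = 50 Ω
  C: Z = 1/(jωC) = -j/(ω·C) = 0 - j31.83 Ω
Step 3 — Series combination: Z_total = R + C = 50 - j31.83 Ω = 59.27∠-32.5° Ω.

Z = 50 - j31.83 Ω = 59.27∠-32.5° Ω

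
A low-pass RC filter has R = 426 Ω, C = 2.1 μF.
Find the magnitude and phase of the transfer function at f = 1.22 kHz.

Step 1 — Angular frequency: ω = 2π·1220 = 7665 rad/s.
Step 2 — Transfer function: H(jω) = 1/(1 + jωRC).
Step 3 — Denominator: 1 + jωRC = 1 + j·7665·426·2.1e-06 = 1 + j6.858.
Step 4 — H = 0.02082 - j0.1428.
Step 5 — Magnitude: |H| = 0.1443 (-16.8 dB); phase: φ = -81.7°.

|H| = 0.1443 (-16.8 dB), φ = -81.7°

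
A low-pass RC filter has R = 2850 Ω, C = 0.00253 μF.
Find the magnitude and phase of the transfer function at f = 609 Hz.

Step 1 — Angular frequency: ω = 2π·609 = 3826 rad/s.
Step 2 — Transfer function: H(jω) = 1/(1 + jωRC).
Step 3 — Denominator: 1 + jωRC = 1 + j·3826·2850·2.53e-09 = 1 + j0.02759.
Step 4 — H = 0.9992 - j0.02757.
Step 5 — Magnitude: |H| = 0.9996 (-0.0 dB); phase: φ = -1.6°.

|H| = 0.9996 (-0.0 dB), φ = -1.6°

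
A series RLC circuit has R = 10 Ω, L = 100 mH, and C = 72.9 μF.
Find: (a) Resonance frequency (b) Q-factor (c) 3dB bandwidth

Step 1 — Resonance: ω₀ = 1/√(LC) = 1/√(0.1·7.29e-05) = 370.4 rad/s.
Step 2 — f₀ = ω₀/(2π) = 58.95 Hz.
Step 3 — Series Q: Q = ω₀L/R = 370.4·0.1/10 = 3.704.
Step 4 — Bandwidth: Δω = ω₀/Q = 100 rad/s; BW = Δω/(2π) = 15.92 Hz.

(a) f₀ = 58.95 Hz  (b) Q = 3.704  (c) BW = 15.92 Hz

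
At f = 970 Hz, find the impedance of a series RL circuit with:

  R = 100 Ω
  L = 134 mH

Step 1 — Angular frequency: ω = 2π·f = 2π·970 = 6095 rad/s.
Step 2 — Component impedances:
  R: Z = R = 100 Ω
  L: Z = jωL = j·6095·0.134 = 0 + j816.7 Ω
Step 3 — Series combination: Z_total = R + L = 100 + j816.7 Ω = 822.8∠83.0° Ω.

Z = 100 + j816.7 Ω = 822.8∠83.0° Ω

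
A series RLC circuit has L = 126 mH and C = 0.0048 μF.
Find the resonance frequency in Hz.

Step 1 — Resonance condition Im(Z)=0 gives ω₀ = 1/√(LC).
Step 2 — ω₀ = 1/√(0.126·4.8e-09) = 4.066e+04 rad/s.
Step 3 — f₀ = ω₀/(2π) = 6472 Hz.

f₀ = 6472 Hz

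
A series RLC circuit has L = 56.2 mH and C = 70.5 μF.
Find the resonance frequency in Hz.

Step 1 — Resonance condition Im(Z)=0 gives ω₀ = 1/√(LC).
Step 2 — ω₀ = 1/√(0.0562·7.05e-05) = 502.4 rad/s.
Step 3 — f₀ = ω₀/(2π) = 79.96 Hz.

f₀ = 79.96 Hz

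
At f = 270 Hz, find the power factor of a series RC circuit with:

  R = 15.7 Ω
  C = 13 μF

Step 1 — Angular frequency: ω = 2π·f = 2π·270 = 1696 rad/s.
Step 2 — Component impedances:
  R: Z = R = 15.7 Ω
  C: Z = 1/(jωC) = -j/(ω·C) = 0 - j45.34 Ω
Step 3 — Series combination: Z_total = R + C = 15.7 - j45.34 Ω = 47.98∠-70.9° Ω.
Step 4 — Power factor: PF = cos(φ) = Re(Z)/|Z| = 15.7/47.98 = 0.3272.
Step 5 — Type: Im(Z) = -45.34 ⇒ leading (phase φ = -70.9°).

PF = 0.3272 (leading, φ = -70.9°)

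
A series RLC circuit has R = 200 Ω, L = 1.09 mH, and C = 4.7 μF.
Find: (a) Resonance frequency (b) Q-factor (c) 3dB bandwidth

Step 1 — Resonance condition Im(Z)=0 gives ω₀ = 1/√(LC).
Step 2 — ω₀ = 1/√(0.00109·4.7e-06) = 1.397e+04 rad/s.
Step 3 — f₀ = ω₀/(2π) = 2224 Hz.
Step 4 — Series Q: Q = ω₀L/R = 1.397e+04·0.00109/200 = 0.07614.
Step 5 — 3dB bandwidth: Δω = ω₀/Q = 1.835e+05 rad/s; BW = Δω/(2π) = 2.92e+04 Hz.

(a) f₀ = 2224 Hz  (b) Q = 0.07614  (c) BW = 2.92e+04 Hz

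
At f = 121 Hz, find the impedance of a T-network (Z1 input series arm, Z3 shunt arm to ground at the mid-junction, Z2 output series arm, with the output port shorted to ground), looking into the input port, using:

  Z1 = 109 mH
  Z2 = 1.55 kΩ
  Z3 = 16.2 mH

Step 1 — Angular frequency: ω = 2π·f = 2π·121 = 760.3 rad/s.
Step 2 — Component impedances:
  Z1: Z = jωL = j·760.3·0.109 = 0 + j82.87 Ω
  Z2: Z = R = 1550 Ω
  Z3: Z = jωL = j·760.3·0.0162 = 0 + j12.32 Ω
Step 3 — With the output port shorted to ground, the output series arm Z2 runs from the junction to ground; the shunt arm Z3 also runs from the junction to ground. They appear in parallel: Z3 || Z2 = 0.09786 + j12.32 Ω.
Step 4 — Series with input arm Z1: Z_in = Z1 + (Z3 || Z2) = 0.09786 + j95.18 Ω = 95.18∠89.9° Ω.

Z = 0.09786 + j95.18 Ω = 95.18∠89.9° Ω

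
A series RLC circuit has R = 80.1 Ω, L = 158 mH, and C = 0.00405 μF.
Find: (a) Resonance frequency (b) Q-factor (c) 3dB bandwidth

Step 1 — Resonance condition Im(Z)=0 gives ω₀ = 1/√(LC).
Step 2 — ω₀ = 1/√(0.158·4.05e-09) = 3.953e+04 rad/s.
Step 3 — f₀ = ω₀/(2π) = 6292 Hz.
Step 4 — Series Q: Q = ω₀L/R = 3.953e+04·0.158/80.1 = 77.98.
Step 5 — 3dB bandwidth: Δω = ω₀/Q = 507 rad/s; BW = Δω/(2π) = 80.69 Hz.

(a) f₀ = 6292 Hz  (b) Q = 77.98  (c) BW = 80.69 Hz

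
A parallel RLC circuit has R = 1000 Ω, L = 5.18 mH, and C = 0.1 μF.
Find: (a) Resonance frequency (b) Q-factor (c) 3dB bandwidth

Step 1 — Resonance: ω₀ = 1/√(LC) = 1/√(0.00518·1e-07) = 4.394e+04 rad/s.
Step 2 — f₀ = ω₀/(2π) = 6993 Hz.
Step 3 — Parallel Q: Q = R/(ω₀L) = 1000/(4.394e+04·0.00518) = 4.394.
Step 4 — Bandwidth: Δω = ω₀/Q = 1e+04 rad/s; BW = Δω/(2π) = 1592 Hz.

(a) f₀ = 6993 Hz  (b) Q = 4.394  (c) BW = 1592 Hz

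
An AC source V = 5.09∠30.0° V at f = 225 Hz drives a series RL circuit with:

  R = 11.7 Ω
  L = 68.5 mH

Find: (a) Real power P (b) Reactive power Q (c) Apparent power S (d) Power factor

Step 1 — Angular frequency: ω = 2π·f = 2π·225 = 1414 rad/s.
Step 2 — Component impedances:
  R: Z = R = 11.7 Ω
  L: Z = jωL = j·1414·0.0685 = 0 + j96.84 Ω
Step 3 — Series combination: Z_total = R + L = 11.7 + j96.84 Ω = 97.54∠83.1° Ω.
Step 4 — Source phasor: V = 5.09∠30.0° V = 4.408 + j2.545 V.
Step 5 — Current: I = V / Z = 0.03132 - j0.04173 A = 0.05218∠-53.1° A.
Step 6 — Complex power: S = V·I* = 0.03186 + j0.2637 VA.
Step 7 — Real power: P = Re(S) = 0.03186 W.
Step 8 — Reactive power: Q = Im(S) = 0.2637 VAR.
Step 9 — Apparent power: |S| = 0.2656 VA.
Step 10 — Power factor: PF = P/|S| = 0.1199 (lagging).

(a) P = 0.03186 W  (b) Q = 0.2637 VAR  (c) S = 0.2656 VA  (d) PF = 0.1199 (lagging)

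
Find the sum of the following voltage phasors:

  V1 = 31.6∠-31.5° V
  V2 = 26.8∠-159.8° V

Step 1 — Convert each phasor to rectangular form:
  V1 = 31.6·(cos(-31.5°) + j·sin(-31.5°)) = 26.94 - j16.51 V
  V2 = 26.8·(cos(-159.8°) + j·sin(-159.8°)) = -25.15 - j9.254 V
Step 2 — Sum components: V_total = 1.792 - j25.76 V.
Step 3 — Convert to polar: |V_total| = 25.83 V, ∠V_total = -86.0°.

V_total = 25.83∠-86.0° V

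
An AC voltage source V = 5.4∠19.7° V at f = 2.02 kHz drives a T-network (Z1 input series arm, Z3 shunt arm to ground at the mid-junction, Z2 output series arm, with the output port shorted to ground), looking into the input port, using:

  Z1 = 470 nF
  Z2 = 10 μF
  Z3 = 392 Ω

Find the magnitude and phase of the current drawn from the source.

Step 1 — Angular frequency: ω = 2π·f = 2π·2020 = 1.269e+04 rad/s.
Step 2 — Component impedances:
  Z1: Z = 1/(jωC) = -j/(ω·C) = 0 - j167.6 Ω
  Z2: Z = 1/(jωC) = -j/(ω·C) = 0 - j7.879 Ω
  Z3: Z = R = 392 Ω
Step 3 — With the output port shorted to ground, the output series arm Z2 runs from the junction to ground; the shunt arm Z3 also runs from the junction to ground. They appear in parallel: Z3 || Z2 = 0.1583 - j7.876 Ω.
Step 4 — Series with input arm Z1: Z_in = Z1 + (Z3 || Z2) = 0.1583 - j175.5 Ω = 175.5∠-89.9° Ω.
Step 5 — Source phasor: V = 5.4∠19.7° V = 5.084 + j1.82 V.
Step 6 — Ohm's law: I = V / Z_total = (5.084 + j1.82) / (0.1583 - j175.5) = -0.01035 + j0.02898 A.
Step 7 — Convert to polar: |I| = 0.03077 A, ∠I = 109.6°.

I = 0.03077∠109.6° A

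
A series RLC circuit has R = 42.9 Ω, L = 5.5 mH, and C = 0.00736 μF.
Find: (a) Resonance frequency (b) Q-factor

Step 1 — Resonance condition Im(Z)=0 gives ω₀ = 1/√(LC).
Step 2 — ω₀ = 1/√(0.0055·7.36e-09) = 1.572e+05 rad/s.
Step 3 — f₀ = ω₀/(2π) = 2.501e+04 Hz.
Step 4 — Series Q: Q = ω₀L/R = 1.572e+05·0.0055/42.9 = 20.15.

(a) f₀ = 2.501e+04 Hz  (b) Q = 20.15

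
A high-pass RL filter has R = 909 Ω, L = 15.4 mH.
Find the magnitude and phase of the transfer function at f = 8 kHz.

Step 1 — Angular frequency: ω = 2π·8000 = 5.027e+04 rad/s.
Step 2 — Transfer function: H(jω) = jωL/(R + jωL).
Step 3 — Numerator jωL = j·774.1; denominator R + jωL = 909 + j774.1.
Step 4 — H = 0.4204 + j0.4936.
Step 5 — Magnitude: |H| = 0.6483 (-3.8 dB); phase: φ = 49.6°.

|H| = 0.6483 (-3.8 dB), φ = 49.6°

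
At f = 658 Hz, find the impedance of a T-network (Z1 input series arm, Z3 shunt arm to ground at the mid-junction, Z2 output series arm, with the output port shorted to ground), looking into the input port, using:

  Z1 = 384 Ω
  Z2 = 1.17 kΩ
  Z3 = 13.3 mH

Step 1 — Angular frequency: ω = 2π·f = 2π·658 = 4134 rad/s.
Step 2 — Component impedances:
  Z1: Z = R = 384 Ω
  Z2: Z = R = 1170 Ω
  Z3: Z = jωL = j·4134·0.0133 = 0 + j54.99 Ω
Step 3 — With the output port shorted to ground, the output series arm Z2 runs from the junction to ground; the shunt arm Z3 also runs from the junction to ground. They appear in parallel: Z3 || Z2 = 2.579 + j54.87 Ω.
Step 4 — Series with input arm Z1: Z_in = Z1 + (Z3 || Z2) = 386.6 + j54.87 Ω = 390.5∠8.1° Ω.

Z = 386.6 + j54.87 Ω = 390.5∠8.1° Ω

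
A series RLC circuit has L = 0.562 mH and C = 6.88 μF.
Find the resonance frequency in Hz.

Step 1 — Resonance condition Im(Z)=0 gives ω₀ = 1/√(LC).
Step 2 — ω₀ = 1/√(0.000562·6.88e-06) = 1.608e+04 rad/s.
Step 3 — f₀ = ω₀/(2π) = 2560 Hz.

f₀ = 2560 Hz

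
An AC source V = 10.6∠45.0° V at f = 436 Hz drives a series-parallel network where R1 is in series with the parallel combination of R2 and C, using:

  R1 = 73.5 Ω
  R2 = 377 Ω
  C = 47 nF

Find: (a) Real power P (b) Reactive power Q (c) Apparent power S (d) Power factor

Step 1 — Angular frequency: ω = 2π·f = 2π·436 = 2739 rad/s.
Step 2 — Component impedances:
  R1: Z = R = 73.5 Ω
  R2: Z = R = 377 Ω
  C: Z = 1/(jωC) = -j/(ω·C) = 0 - j7767 Ω
Step 3 — Parallel branch: R2 || C = 1/(1/R2 + 1/C) = 376.1 - j18.26 Ω.
Step 4 — Series with R1: Z_total = R1 + (R2 || C) = 449.6 - j18.26 Ω = 450∠-2.3° Ω.
Step 5 — Source phasor: V = 10.6∠45.0° V = 7.495 + j7.495 V.
Step 6 — Current: I = V / Z = 0.01597 + j0.01732 A = 0.02356∠47.3° A.
Step 7 — Complex power: S = V·I* = 0.2495 - j0.01013 VA.
Step 8 — Real power: P = Re(S) = 0.2495 W.
Step 9 — Reactive power: Q = Im(S) = -0.01013 VAR.
Step 10 — Apparent power: |S| = 0.2497 VA.
Step 11 — Power factor: PF = P/|S| = 0.9992 (leading).

(a) P = 0.2495 W  (b) Q = -0.01013 VAR  (c) S = 0.2497 VA  (d) PF = 0.9992 (leading)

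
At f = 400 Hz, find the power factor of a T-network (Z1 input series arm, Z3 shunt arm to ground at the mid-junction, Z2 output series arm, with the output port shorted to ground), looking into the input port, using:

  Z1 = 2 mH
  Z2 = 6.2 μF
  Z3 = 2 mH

Step 1 — Angular frequency: ω = 2π·f = 2π·400 = 2513 rad/s.
Step 2 — Component impedances:
  Z1: Z = jωL = j·2513·0.002 = 0 + j5.027 Ω
  Z2: Z = 1/(jωC) = -j/(ω·C) = 0 - j64.18 Ω
  Z3: Z = jωL = j·2513·0.002 = 0 + j5.027 Ω
Step 3 — With the output port shorted to ground, the output series arm Z2 runs from the junction to ground; the shunt arm Z3 also runs from the junction to ground. They appear in parallel: Z3 || Z2 = 0 + j5.454 Ω.
Step 4 — Series with input arm Z1: Z_in = Z1 + (Z3 || Z2) = 0 + j10.48 Ω = 10.48∠90.0° Ω.
Step 5 — Power factor: PF = cos(φ) = Re(Z)/|Z| = 0/10.48 = 0.
Step 6 — Type: Im(Z) = 10.48 ⇒ lagging (phase φ = 90.0°).

PF = 0 (lagging, φ = 90.0°)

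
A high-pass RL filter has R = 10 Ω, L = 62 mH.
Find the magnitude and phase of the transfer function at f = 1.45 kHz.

Step 1 — Angular frequency: ω = 2π·1450 = 9111 rad/s.
Step 2 — Transfer function: H(jω) = jωL/(R + jωL).
Step 3 — Numerator jωL = j·564.9; denominator R + jωL = 10 + j564.9.
Step 4 — H = 0.9997 + j0.0177.
Step 5 — Magnitude: |H| = 0.9998 (-0.0 dB); phase: φ = 1.0°.

|H| = 0.9998 (-0.0 dB), φ = 1.0°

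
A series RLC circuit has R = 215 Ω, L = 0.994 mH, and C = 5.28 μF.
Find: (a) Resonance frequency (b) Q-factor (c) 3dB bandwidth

Step 1 — Resonance condition Im(Z)=0 gives ω₀ = 1/√(LC).
Step 2 — ω₀ = 1/√(0.000994·5.28e-06) = 1.38e+04 rad/s.
Step 3 — f₀ = ω₀/(2π) = 2197 Hz.
Step 4 — Series Q: Q = ω₀L/R = 1.38e+04·0.000994/215 = 0.06382.
Step 5 — 3dB bandwidth: Δω = ω₀/Q = 2.163e+05 rad/s; BW = Δω/(2π) = 3.442e+04 Hz.

(a) f₀ = 2197 Hz  (b) Q = 0.06382  (c) BW = 3.442e+04 Hz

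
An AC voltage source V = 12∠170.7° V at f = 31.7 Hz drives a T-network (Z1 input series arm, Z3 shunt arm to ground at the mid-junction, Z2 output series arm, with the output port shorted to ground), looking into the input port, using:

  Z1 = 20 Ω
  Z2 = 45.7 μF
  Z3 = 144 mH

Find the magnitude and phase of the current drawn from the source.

Step 1 — Angular frequency: ω = 2π·f = 2π·31.7 = 199.2 rad/s.
Step 2 — Component impedances:
  Z1: Z = R = 20 Ω
  Z2: Z = 1/(jωC) = -j/(ω·C) = 0 - j109.9 Ω
  Z3: Z = jωL = j·199.2·0.144 = 0 + j28.68 Ω
Step 3 — With the output port shorted to ground, the output series arm Z2 runs from the junction to ground; the shunt arm Z3 also runs from the junction to ground. They appear in parallel: Z3 || Z2 = 0 + j38.81 Ω.
Step 4 — Series with input arm Z1: Z_in = Z1 + (Z3 || Z2) = 20 + j38.81 Ω = 43.66∠62.7° Ω.
Step 5 — Source phasor: V = 12∠170.7° V = -11.84 + j1.939 V.
Step 6 — Ohm's law: I = V / Z_total = (-11.84 + j1.939) / (20 + j38.81) = -0.08474 + j0.2614 A.
Step 7 — Convert to polar: |I| = 0.2748 A, ∠I = 108.0°.

I = 0.2748∠108.0° A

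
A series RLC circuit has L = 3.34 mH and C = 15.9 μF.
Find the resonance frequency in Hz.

Step 1 — Resonance condition Im(Z)=0 gives ω₀ = 1/√(LC).
Step 2 — ω₀ = 1/√(0.00334·1.59e-05) = 4339 rad/s.
Step 3 — f₀ = ω₀/(2π) = 690.6 Hz.

f₀ = 690.6 Hz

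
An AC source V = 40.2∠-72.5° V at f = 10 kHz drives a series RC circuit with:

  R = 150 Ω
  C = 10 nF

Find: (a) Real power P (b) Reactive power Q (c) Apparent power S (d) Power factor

Step 1 — Angular frequency: ω = 2π·f = 2π·1e+04 = 6.283e+04 rad/s.
Step 2 — Component impedances:
  R: Z = R = 150 Ω
  C: Z = 1/(jωC) = -j/(ω·C) = 0 - j1592 Ω
Step 3 — Series combination: Z_total = R + C = 150 - j1592 Ω = 1599∠-84.6° Ω.
Step 4 — Source phasor: V = 40.2∠-72.5° V = 12.09 - j38.34 V.
Step 5 — Current: I = V / Z = 0.02459 + j0.005278 A = 0.02515∠12.1° A.
Step 6 — Complex power: S = V·I* = 0.09486 - j1.006 VA.
Step 7 — Real power: P = Re(S) = 0.09486 W.
Step 8 — Reactive power: Q = Im(S) = -1.006 VAR.
Step 9 — Apparent power: |S| = 1.011 VA.
Step 10 — Power factor: PF = P/|S| = 0.09383 (leading).

(a) P = 0.09486 W  (b) Q = -1.006 VAR  (c) S = 1.011 VA  (d) PF = 0.09383 (leading)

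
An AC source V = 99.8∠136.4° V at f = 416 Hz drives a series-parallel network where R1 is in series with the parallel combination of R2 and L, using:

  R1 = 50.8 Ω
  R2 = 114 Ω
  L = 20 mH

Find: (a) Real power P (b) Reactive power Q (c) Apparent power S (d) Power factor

Step 1 — Angular frequency: ω = 2π·f = 2π·416 = 2614 rad/s.
Step 2 — Component impedances:
  R1: Z = R = 50.8 Ω
  R2: Z = R = 114 Ω
  L: Z = jωL = j·2614·0.02 = 0 + j52.28 Ω
Step 3 — Parallel branch: R2 || L = 1/(1/R2 + 1/L) = 19.81 + j43.19 Ω.
Step 4 — Series with R1: Z_total = R1 + (R2 || L) = 70.61 + j43.19 Ω = 82.77∠31.5° Ω.
Step 5 — Source phasor: V = 99.8∠136.4° V = -72.27 + j68.82 V.
Step 6 — Current: I = V / Z = -0.3109 + j1.165 A = 1.206∠104.9° A.
Step 7 — Complex power: S = V·I* = 102.6 + j62.79 VA.
Step 8 — Real power: P = Re(S) = 102.6 W.
Step 9 — Reactive power: Q = Im(S) = 62.79 VAR.
Step 10 — Apparent power: |S| = 120.3 VA.
Step 11 — Power factor: PF = P/|S| = 0.853 (lagging).

(a) P = 102.6 W  (b) Q = 62.79 VAR  (c) S = 120.3 VA  (d) PF = 0.853 (lagging)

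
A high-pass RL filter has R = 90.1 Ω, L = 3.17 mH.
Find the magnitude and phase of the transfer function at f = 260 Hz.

Step 1 — Angular frequency: ω = 2π·260 = 1634 rad/s.
Step 2 — Transfer function: H(jω) = jωL/(R + jωL).
Step 3 — Numerator jωL = j·5.179; denominator R + jωL = 90.1 + j5.179.
Step 4 — H = 0.003293 + j0.05729.
Step 5 — Magnitude: |H| = 0.05738 (-24.8 dB); phase: φ = 86.7°.

|H| = 0.05738 (-24.8 dB), φ = 86.7°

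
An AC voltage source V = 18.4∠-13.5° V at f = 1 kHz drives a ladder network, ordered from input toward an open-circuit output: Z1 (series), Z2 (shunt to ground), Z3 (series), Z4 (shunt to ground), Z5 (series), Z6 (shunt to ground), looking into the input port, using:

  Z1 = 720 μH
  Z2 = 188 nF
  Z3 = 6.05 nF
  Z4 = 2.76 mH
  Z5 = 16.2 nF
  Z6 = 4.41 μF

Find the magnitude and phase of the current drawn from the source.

Step 1 — Angular frequency: ω = 2π·f = 2π·1000 = 6283 rad/s.
Step 2 — Component impedances:
  Z1: Z = jωL = j·6283·0.00072 = 0 + j4.524 Ω
  Z2: Z = 1/(jωC) = -j/(ω·C) = 0 - j846.6 Ω
  Z3: Z = 1/(jωC) = -j/(ω·C) = 0 - j2.631e+04 Ω
  Z4: Z = jωL = j·6283·0.00276 = 0 + j17.34 Ω
  Z5: Z = 1/(jωC) = -j/(ω·C) = 0 - j9824 Ω
  Z6: Z = 1/(jωC) = -j/(ω·C) = 0 - j36.09 Ω
Step 3 — Ladder network (open output): work backward from the far end, alternating series and parallel combinations. Z_in = 0 - j815.6 Ω = 815.6∠-90.0° Ω.
Step 4 — Source phasor: V = 18.4∠-13.5° V = 17.89 - j4.295 V.
Step 5 — Ohm's law: I = V / Z_total = (17.89 - j4.295) / (0 - j815.6) = 0.005266 + j0.02194 A.
Step 6 — Convert to polar: |I| = 0.02256 A, ∠I = 76.5°.

I = 0.02256∠76.5° A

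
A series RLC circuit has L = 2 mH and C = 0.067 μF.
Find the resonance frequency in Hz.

Step 1 — Resonance condition Im(Z)=0 gives ω₀ = 1/√(LC).
Step 2 — ω₀ = 1/√(0.002·6.7e-08) = 8.639e+04 rad/s.
Step 3 — f₀ = ω₀/(2π) = 1.375e+04 Hz.

f₀ = 1.375e+04 Hz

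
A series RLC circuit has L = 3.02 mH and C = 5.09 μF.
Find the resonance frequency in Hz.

Step 1 — Resonance condition Im(Z)=0 gives ω₀ = 1/√(LC).
Step 2 — ω₀ = 1/√(0.00302·5.09e-06) = 8066 rad/s.
Step 3 — f₀ = ω₀/(2π) = 1284 Hz.

f₀ = 1284 Hz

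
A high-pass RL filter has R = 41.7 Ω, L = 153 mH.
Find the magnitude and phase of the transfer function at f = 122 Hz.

Step 1 — Angular frequency: ω = 2π·122 = 766.5 rad/s.
Step 2 — Transfer function: H(jω) = jωL/(R + jωL).
Step 3 — Numerator jωL = j·117.3; denominator R + jωL = 41.7 + j117.3.
Step 4 — H = 0.8878 + j0.3156.
Step 5 — Magnitude: |H| = 0.9422 (-0.5 dB); phase: φ = 19.6°.

|H| = 0.9422 (-0.5 dB), φ = 19.6°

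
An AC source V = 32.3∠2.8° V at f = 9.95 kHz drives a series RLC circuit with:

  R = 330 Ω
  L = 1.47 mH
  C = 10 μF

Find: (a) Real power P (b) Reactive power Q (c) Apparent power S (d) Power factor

Step 1 — Angular frequency: ω = 2π·f = 2π·9950 = 6.252e+04 rad/s.
Step 2 — Component impedances:
  R: Z = R = 330 Ω
  L: Z = jωL = j·6.252e+04·0.00147 = 0 + j91.9 Ω
  C: Z = 1/(jωC) = -j/(ω·C) = 0 - j1.6 Ω
Step 3 — Series combination: Z_total = R + L + C = 330 + j90.3 Ω = 342.1∠15.3° Ω.
Step 4 — Source phasor: V = 32.3∠2.8° V = 32.26 + j1.578 V.
Step 5 — Current: I = V / Z = 0.09217 - j0.02044 A = 0.09441∠-12.5° A.
Step 6 — Complex power: S = V·I* = 2.941 + j0.8048 VA.
Step 7 — Real power: P = Re(S) = 2.941 W.
Step 8 — Reactive power: Q = Im(S) = 0.8048 VAR.
Step 9 — Apparent power: |S| = 3.049 VA.
Step 10 — Power factor: PF = P/|S| = 0.9645 (lagging).

(a) P = 2.941 W  (b) Q = 0.8048 VAR  (c) S = 3.049 VA  (d) PF = 0.9645 (lagging)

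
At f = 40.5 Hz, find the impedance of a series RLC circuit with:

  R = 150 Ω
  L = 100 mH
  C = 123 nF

Step 1 — Angular frequency: ω = 2π·f = 2π·40.5 = 254.5 rad/s.
Step 2 — Component impedances:
  R: Z = R = 150 Ω
  L: Z = jωL = j·254.5·0.1 = 0 + j25.45 Ω
  C: Z = 1/(jωC) = -j/(ω·C) = 0 - j3.195e+04 Ω
Step 3 — Series combination: Z_total = R + L + C = 150 - j3.192e+04 Ω = 3.192e+04∠-89.7° Ω.

Z = 150 - j3.192e+04 Ω = 3.192e+04∠-89.7° Ω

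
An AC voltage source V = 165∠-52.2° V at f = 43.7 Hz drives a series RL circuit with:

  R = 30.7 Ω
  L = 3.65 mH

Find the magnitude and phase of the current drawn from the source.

Step 1 — Angular frequency: ω = 2π·f = 2π·43.7 = 274.6 rad/s.
Step 2 — Component impedances:
  R: Z = R = 30.7 Ω
  L: Z = jωL = j·274.6·0.00365 = 0 + j1.002 Ω
Step 3 — Series combination: Z_total = R + L = 30.7 + j1.002 Ω = 30.72∠1.9° Ω.
Step 4 — Source phasor: V = 165∠-52.2° V = 101.1 - j130.4 V.
Step 5 — Ohm's law: I = V / Z_total = (101.1 - j130.4) / (30.7 + j1.002) = 3.152 - j4.35 A.
Step 6 — Convert to polar: |I| = 5.372 A, ∠I = -54.1°.

I = 5.372∠-54.1° A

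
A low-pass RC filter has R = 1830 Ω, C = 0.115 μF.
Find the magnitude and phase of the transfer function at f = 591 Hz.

Step 1 — Angular frequency: ω = 2π·591 = 3713 rad/s.
Step 2 — Transfer function: H(jω) = 1/(1 + jωRC).
Step 3 — Denominator: 1 + jωRC = 1 + j·3713·1830·1.15e-07 = 1 + j0.7815.
Step 4 — H = 0.6208 - j0.4852.
Step 5 — Magnitude: |H| = 0.7879 (-2.1 dB); phase: φ = -38.0°.

|H| = 0.7879 (-2.1 dB), φ = -38.0°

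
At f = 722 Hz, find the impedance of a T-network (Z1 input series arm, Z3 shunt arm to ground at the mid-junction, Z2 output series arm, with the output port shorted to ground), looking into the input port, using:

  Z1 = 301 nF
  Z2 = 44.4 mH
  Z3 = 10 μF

Step 1 — Angular frequency: ω = 2π·f = 2π·722 = 4536 rad/s.
Step 2 — Component impedances:
  Z1: Z = 1/(jωC) = -j/(ω·C) = 0 - j732.3 Ω
  Z2: Z = jωL = j·4536·0.0444 = 0 + j201.4 Ω
  Z3: Z = 1/(jωC) = -j/(ω·C) = 0 - j22.04 Ω
Step 3 — With the output port shorted to ground, the output series arm Z2 runs from the junction to ground; the shunt arm Z3 also runs from the junction to ground. They appear in parallel: Z3 || Z2 = 0 - j24.75 Ω.
Step 4 — Series with input arm Z1: Z_in = Z1 + (Z3 || Z2) = 0 - j757.1 Ω = 757.1∠-90.0° Ω.

Z = 0 - j757.1 Ω = 757.1∠-90.0° Ω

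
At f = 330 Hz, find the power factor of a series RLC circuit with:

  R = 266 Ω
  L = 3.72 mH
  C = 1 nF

Step 1 — Angular frequency: ω = 2π·f = 2π·330 = 2073 rad/s.
Step 2 — Component impedances:
  R: Z = R = 266 Ω
  L: Z = jωL = j·2073·0.00372 = 0 + j7.713 Ω
  C: Z = 1/(jωC) = -j/(ω·C) = 0 - j4.823e+05 Ω
Step 3 — Series combination: Z_total = R + L + C = 266 - j4.823e+05 Ω = 4.823e+05∠-90.0° Ω.
Step 4 — Power factor: PF = cos(φ) = Re(Z)/|Z| = 266/4.823e+05 = 0.0005515.
Step 5 — Type: Im(Z) = -4.823e+05 ⇒ leading (phase φ = -90.0°).

PF = 0.0005515 (leading, φ = -90.0°)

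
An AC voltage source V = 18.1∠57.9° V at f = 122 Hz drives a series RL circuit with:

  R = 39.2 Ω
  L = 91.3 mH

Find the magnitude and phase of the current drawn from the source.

Step 1 — Angular frequency: ω = 2π·f = 2π·122 = 766.5 rad/s.
Step 2 — Component impedances:
  R: Z = R = 39.2 Ω
  L: Z = jωL = j·766.5·0.0913 = 0 + j69.99 Ω
Step 3 — Series combination: Z_total = R + L = 39.2 + j69.99 Ω = 80.22∠60.7° Ω.
Step 4 — Source phasor: V = 18.1∠57.9° V = 9.618 + j15.33 V.
Step 5 — Ohm's law: I = V / Z_total = (9.618 + j15.33) / (39.2 + j69.99) = 0.2254 - j0.0112 A.
Step 6 — Convert to polar: |I| = 0.2256 A, ∠I = -2.8°.

I = 0.2256∠-2.8° A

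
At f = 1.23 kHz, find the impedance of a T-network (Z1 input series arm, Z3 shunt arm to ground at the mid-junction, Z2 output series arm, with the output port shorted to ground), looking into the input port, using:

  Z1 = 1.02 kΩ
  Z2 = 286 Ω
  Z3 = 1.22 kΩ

Step 1 — Angular frequency: ω = 2π·f = 2π·1230 = 7728 rad/s.
Step 2 — Component impedances:
  Z1: Z = R = 1020 Ω
  Z2: Z = R = 286 Ω
  Z3: Z = R = 1220 Ω
Step 3 — With the output port shorted to ground, the output series arm Z2 runs from the junction to ground; the shunt arm Z3 also runs from the junction to ground. They appear in parallel: Z3 || Z2 = 231.7 Ω.
Step 4 — Series with input arm Z1: Z_in = Z1 + (Z3 || Z2) = 1252 Ω = 1252∠0.0° Ω.

Z = 1252 Ω = 1252∠0.0° Ω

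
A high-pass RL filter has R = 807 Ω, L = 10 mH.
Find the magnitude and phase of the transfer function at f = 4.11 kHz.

Step 1 — Angular frequency: ω = 2π·4110 = 2.582e+04 rad/s.
Step 2 — Transfer function: H(jω) = jωL/(R + jωL).
Step 3 — Numerator jωL = j·258.2; denominator R + jωL = 807 + j258.2.
Step 4 — H = 0.09289 + j0.2903.
Step 5 — Magnitude: |H| = 0.3048 (-10.3 dB); phase: φ = 72.3°.

|H| = 0.3048 (-10.3 dB), φ = 72.3°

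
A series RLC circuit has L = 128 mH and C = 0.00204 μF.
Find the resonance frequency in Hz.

Step 1 — Resonance condition Im(Z)=0 gives ω₀ = 1/√(LC).
Step 2 — ω₀ = 1/√(0.128·2.04e-09) = 6.188e+04 rad/s.
Step 3 — f₀ = ω₀/(2π) = 9849 Hz.

f₀ = 9849 Hz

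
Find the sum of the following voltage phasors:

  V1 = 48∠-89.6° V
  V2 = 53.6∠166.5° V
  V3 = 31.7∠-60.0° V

Step 1 — Convert each phasor to rectangular form:
  V1 = 48·(cos(-89.6°) + j·sin(-89.6°)) = 0.3351 - j48 V
  V2 = 53.6·(cos(166.5°) + j·sin(166.5°)) = -52.12 + j12.51 V
  V3 = 31.7·(cos(-60.0°) + j·sin(-60.0°)) = 15.85 - j27.45 V
Step 2 — Sum components: V_total = -35.93 - j62.94 V.
Step 3 — Convert to polar: |V_total| = 72.47 V, ∠V_total = -119.7°.

V_total = 72.47∠-119.7° V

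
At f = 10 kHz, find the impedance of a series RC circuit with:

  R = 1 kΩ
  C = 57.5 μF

Step 1 — Angular frequency: ω = 2π·f = 2π·1e+04 = 6.283e+04 rad/s.
Step 2 — Component impedances:
  R: Z = R = 1000 Ω
  C: Z = 1/(jωC) = -j/(ω·C) = 0 - j0.2768 Ω
Step 3 — Series combination: Z_total = R + C = 1000 - j0.2768 Ω = 1000∠-0.0° Ω.

Z = 1000 - j0.2768 Ω = 1000∠-0.0° Ω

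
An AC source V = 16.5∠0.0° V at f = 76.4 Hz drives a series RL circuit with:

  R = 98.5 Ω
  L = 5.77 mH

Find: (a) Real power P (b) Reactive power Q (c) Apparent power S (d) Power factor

Step 1 — Angular frequency: ω = 2π·f = 2π·76.4 = 480 rad/s.
Step 2 — Component impedances:
  R: Z = R = 98.5 Ω
  L: Z = jωL = j·480·0.00577 = 0 + j2.77 Ω
Step 3 — Series combination: Z_total = R + L = 98.5 + j2.77 Ω = 98.54∠1.6° Ω.
Step 4 — Source phasor: V = 16.5∠0.0° V = 16.5 V.
Step 5 — Current: I = V / Z = 0.1674 - j0.004707 A = 0.1674∠-1.6° A.
Step 6 — Complex power: S = V·I* = 2.762 + j0.07766 VA.
Step 7 — Real power: P = Re(S) = 2.762 W.
Step 8 — Reactive power: Q = Im(S) = 0.07766 VAR.
Step 9 — Apparent power: |S| = 2.763 VA.
Step 10 — Power factor: PF = P/|S| = 0.9996 (lagging).

(a) P = 2.762 W  (b) Q = 0.07766 VAR  (c) S = 2.763 VA  (d) PF = 0.9996 (lagging)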